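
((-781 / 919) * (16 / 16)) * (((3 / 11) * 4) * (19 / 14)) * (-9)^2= -655614 / 6433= -101.91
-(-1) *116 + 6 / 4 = 235 / 2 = 117.50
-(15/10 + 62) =-127/2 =-63.50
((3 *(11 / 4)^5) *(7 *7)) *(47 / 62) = 1112701359 / 63488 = 17526.17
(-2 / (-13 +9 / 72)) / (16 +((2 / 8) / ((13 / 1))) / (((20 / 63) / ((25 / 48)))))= 53248 / 5495359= 0.01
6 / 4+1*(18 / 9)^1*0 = 3 / 2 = 1.50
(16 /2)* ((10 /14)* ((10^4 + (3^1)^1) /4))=14290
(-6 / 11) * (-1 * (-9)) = -54 / 11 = -4.91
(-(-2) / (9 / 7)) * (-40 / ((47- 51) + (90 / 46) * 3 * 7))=-12880 / 7677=-1.68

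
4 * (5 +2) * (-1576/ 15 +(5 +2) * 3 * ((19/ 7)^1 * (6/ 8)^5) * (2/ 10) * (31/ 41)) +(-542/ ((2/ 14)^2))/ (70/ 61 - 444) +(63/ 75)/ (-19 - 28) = -1411579022065751/ 499737388800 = -2824.64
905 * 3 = 2715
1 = 1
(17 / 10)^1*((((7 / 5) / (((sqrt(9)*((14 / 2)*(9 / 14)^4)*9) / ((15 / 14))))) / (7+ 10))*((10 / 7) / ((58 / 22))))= 4312 / 1712421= 0.00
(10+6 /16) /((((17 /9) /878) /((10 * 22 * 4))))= 72145260 /17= 4243838.82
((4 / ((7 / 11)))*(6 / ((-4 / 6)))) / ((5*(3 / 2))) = -264 / 35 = -7.54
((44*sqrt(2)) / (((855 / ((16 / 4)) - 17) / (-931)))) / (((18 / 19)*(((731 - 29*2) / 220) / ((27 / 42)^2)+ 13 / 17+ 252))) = -1.19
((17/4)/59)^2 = 0.01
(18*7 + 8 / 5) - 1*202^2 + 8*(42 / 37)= -7523454 / 185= -40667.32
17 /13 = 1.31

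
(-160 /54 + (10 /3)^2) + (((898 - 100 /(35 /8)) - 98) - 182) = 114022 /189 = 603.29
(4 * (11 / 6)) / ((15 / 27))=66 / 5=13.20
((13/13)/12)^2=1/144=0.01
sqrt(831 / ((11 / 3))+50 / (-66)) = sqrt(245982) / 33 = 15.03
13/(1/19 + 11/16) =3952/225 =17.56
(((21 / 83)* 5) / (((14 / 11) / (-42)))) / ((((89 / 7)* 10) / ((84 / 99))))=-2058 / 7387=-0.28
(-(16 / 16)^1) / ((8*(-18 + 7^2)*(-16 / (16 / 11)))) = 1 / 2728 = 0.00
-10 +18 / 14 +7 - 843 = -5913 / 7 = -844.71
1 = 1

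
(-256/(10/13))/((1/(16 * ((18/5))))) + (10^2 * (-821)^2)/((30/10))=1683664804/75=22448864.05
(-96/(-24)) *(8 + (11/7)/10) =1142/35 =32.63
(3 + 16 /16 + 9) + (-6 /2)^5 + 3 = -227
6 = 6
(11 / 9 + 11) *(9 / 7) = 110 / 7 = 15.71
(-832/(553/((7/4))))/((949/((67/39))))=-1072/224913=-0.00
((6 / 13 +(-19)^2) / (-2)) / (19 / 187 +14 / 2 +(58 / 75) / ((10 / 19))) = -329517375 / 15626962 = -21.09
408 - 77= 331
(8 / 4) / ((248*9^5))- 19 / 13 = -139119431 / 95186988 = -1.46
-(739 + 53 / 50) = -37003 / 50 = -740.06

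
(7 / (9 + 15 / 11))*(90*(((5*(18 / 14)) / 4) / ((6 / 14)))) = 17325 / 76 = 227.96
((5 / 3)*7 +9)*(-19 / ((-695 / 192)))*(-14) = -1055488 / 695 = -1518.69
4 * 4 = 16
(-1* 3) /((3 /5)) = -5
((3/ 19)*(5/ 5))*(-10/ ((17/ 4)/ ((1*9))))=-1080/ 323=-3.34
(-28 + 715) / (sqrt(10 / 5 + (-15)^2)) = 687* sqrt(227) / 227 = 45.60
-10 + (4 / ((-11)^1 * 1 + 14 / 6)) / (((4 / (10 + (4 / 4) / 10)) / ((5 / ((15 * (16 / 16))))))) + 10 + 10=2499 / 260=9.61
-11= -11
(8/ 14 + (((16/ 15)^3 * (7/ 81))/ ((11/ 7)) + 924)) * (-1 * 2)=-38927035856/ 21049875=-1849.28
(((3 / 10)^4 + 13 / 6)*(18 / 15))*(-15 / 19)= -2.06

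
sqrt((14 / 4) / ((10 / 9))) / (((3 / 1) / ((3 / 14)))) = 3 * sqrt(35) / 140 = 0.13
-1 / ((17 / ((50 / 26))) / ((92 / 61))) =-2300 / 13481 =-0.17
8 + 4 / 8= 17 / 2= 8.50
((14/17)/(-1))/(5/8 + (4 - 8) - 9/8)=0.18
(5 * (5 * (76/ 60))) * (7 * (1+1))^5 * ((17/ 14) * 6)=124083680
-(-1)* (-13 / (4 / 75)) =-243.75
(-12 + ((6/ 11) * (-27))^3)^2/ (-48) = -379407421875/ 1771561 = -214165.60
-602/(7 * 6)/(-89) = 43/267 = 0.16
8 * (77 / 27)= 22.81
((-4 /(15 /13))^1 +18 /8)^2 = 5329 /3600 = 1.48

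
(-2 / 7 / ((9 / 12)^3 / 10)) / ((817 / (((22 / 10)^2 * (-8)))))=247808 / 772065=0.32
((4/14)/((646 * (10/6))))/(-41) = -0.00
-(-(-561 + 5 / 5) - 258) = -302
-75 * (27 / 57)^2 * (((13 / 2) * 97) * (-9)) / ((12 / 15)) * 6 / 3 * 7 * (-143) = -345070600875 / 1444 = -238968560.16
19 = 19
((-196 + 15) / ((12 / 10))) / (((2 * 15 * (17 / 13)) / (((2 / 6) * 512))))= -301184 / 459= -656.17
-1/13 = -0.08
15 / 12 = 5 / 4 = 1.25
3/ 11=0.27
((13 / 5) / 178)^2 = 169 / 792100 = 0.00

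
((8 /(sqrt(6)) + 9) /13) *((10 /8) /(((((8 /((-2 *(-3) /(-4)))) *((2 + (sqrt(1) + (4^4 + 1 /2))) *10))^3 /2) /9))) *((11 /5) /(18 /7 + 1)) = -6237 /1723144217600000 -231 *sqrt(6) /430786054400000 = -0.00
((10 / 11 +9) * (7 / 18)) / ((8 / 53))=40439 / 1584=25.53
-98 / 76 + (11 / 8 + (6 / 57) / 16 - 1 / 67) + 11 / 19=3341 / 5092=0.66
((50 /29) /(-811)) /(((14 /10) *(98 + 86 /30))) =-0.00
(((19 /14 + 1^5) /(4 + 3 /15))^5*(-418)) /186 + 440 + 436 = 736301008302649 /840646341024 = 875.87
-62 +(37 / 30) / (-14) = -26077 / 420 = -62.09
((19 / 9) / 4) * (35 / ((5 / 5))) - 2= 593 / 36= 16.47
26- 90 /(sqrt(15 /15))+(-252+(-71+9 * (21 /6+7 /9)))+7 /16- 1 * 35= -6129 /16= -383.06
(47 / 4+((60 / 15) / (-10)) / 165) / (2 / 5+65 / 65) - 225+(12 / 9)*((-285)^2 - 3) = 499326787 / 4620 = 108079.39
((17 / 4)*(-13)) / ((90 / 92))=-5083 / 90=-56.48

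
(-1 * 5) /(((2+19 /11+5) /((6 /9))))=-55 /144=-0.38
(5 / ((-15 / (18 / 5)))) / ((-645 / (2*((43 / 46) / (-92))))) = -1 / 26450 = -0.00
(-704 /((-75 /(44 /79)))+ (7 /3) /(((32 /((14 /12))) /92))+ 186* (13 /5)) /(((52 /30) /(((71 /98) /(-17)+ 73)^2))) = 298108481759884031 /195462583680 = 1525143.46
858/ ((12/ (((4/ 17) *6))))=1716/ 17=100.94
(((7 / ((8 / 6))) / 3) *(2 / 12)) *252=147 / 2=73.50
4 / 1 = 4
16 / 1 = 16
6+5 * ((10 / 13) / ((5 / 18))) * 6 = 1158 / 13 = 89.08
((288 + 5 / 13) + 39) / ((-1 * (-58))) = 2128 / 377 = 5.64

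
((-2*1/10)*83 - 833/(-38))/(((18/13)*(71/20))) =4381/4047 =1.08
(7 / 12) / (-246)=-7 / 2952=-0.00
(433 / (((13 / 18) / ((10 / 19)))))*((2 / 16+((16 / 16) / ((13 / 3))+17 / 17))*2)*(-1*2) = -5494770 / 3211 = -1711.23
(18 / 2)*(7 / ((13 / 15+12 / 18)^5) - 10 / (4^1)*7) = -1931766795 / 12872686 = -150.07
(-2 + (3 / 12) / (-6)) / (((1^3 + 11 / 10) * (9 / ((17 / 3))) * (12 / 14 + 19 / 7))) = -833 / 4860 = -0.17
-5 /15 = -1 /3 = -0.33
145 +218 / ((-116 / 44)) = 1807 / 29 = 62.31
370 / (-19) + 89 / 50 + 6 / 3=-14909 / 950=-15.69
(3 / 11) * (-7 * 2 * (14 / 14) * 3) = -126 / 11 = -11.45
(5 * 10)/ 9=50/ 9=5.56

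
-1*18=-18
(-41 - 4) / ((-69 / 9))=135 / 23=5.87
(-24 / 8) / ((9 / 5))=-1.67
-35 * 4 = -140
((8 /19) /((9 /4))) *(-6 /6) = -32 /171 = -0.19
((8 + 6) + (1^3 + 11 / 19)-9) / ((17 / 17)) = 125 / 19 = 6.58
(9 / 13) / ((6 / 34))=51 / 13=3.92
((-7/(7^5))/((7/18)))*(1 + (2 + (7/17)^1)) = -1044/285719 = -0.00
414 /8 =207 /4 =51.75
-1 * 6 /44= -3 /22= -0.14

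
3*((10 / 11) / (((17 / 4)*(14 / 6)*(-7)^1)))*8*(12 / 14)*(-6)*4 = 414720 / 64141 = 6.47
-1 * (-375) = 375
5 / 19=0.26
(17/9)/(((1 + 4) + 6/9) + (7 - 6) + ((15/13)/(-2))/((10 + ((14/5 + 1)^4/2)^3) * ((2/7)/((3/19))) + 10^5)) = 3249004671042520013/11467074848136054090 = 0.28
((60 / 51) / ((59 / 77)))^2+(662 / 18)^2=110411451649 / 81486729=1354.96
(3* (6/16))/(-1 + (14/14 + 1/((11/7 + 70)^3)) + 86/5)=5658817545/86517046408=0.07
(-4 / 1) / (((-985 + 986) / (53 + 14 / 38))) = -4056 / 19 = -213.47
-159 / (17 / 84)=-785.65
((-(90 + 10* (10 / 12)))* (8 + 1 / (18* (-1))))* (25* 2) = -1054625 / 27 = -39060.19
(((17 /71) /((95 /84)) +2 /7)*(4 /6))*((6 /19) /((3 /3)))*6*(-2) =-1127328 /897085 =-1.26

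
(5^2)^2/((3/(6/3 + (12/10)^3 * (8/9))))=2210/3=736.67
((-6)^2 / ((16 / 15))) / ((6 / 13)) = 585 / 8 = 73.12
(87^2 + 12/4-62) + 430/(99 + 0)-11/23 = 17109071/2277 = 7513.87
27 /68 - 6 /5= -273 /340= -0.80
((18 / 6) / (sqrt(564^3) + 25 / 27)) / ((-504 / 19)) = 4275 / 7324076387656 - 650997*sqrt(141) / 915509548457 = -0.00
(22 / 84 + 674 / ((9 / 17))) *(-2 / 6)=-160445 / 378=-424.46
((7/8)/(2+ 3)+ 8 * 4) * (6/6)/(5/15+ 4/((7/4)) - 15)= -2079/800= -2.60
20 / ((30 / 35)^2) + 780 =7265 / 9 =807.22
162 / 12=27 / 2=13.50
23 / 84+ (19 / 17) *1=1.39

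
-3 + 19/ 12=-17/ 12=-1.42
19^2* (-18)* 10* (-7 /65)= 90972 /13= 6997.85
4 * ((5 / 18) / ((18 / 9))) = 5 / 9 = 0.56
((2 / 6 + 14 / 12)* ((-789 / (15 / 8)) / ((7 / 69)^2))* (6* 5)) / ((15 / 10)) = -60102864 / 49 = -1226589.06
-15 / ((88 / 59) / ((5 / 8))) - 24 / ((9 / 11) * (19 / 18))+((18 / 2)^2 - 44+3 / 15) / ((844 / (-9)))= -34.47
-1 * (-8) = 8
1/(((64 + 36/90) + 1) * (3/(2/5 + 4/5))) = 2/327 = 0.01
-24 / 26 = -12 / 13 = -0.92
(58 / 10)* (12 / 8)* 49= 426.30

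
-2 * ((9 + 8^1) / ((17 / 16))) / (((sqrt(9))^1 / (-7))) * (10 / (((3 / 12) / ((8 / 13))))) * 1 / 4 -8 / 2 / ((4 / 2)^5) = 143321 / 312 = 459.36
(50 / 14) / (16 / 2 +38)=25 / 322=0.08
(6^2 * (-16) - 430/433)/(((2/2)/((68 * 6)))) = -101933904/433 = -235413.17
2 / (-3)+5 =13 / 3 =4.33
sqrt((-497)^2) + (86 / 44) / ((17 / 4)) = 93025 / 187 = 497.46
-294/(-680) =147/340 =0.43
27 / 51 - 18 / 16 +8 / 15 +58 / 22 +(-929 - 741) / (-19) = 38572297 / 426360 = 90.47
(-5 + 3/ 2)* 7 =-49/ 2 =-24.50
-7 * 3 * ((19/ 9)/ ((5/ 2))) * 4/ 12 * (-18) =532/ 5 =106.40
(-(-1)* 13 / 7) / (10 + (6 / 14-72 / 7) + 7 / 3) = 3 / 4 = 0.75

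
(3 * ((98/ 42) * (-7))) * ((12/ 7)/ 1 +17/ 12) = -1841/ 12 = -153.42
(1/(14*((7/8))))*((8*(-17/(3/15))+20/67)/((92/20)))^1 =-39600/3283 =-12.06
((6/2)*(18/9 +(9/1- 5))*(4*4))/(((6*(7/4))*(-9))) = -64/21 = -3.05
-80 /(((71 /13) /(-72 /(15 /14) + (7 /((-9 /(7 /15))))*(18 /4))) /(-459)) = -32858280 /71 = -462792.68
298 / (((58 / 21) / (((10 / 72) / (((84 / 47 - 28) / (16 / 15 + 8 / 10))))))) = -49021 / 45936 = -1.07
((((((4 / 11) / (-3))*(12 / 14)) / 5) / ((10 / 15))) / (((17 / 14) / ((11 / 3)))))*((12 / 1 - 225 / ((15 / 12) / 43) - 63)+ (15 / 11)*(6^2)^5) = -426779736 / 55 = -7759631.56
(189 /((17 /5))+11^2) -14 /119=3000 /17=176.47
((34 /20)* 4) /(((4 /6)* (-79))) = -51 /395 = -0.13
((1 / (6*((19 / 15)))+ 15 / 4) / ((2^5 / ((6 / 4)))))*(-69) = -61065 / 4864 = -12.55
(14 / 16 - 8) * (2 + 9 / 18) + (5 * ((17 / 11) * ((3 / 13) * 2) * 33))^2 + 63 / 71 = 2656013037 / 191984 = 13834.55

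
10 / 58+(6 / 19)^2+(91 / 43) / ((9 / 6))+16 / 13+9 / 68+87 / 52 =1408492430 / 298460721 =4.72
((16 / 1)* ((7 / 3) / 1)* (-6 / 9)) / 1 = -224 / 9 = -24.89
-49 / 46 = -1.07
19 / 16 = 1.19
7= 7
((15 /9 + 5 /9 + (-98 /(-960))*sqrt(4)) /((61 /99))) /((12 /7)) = 134519 /58560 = 2.30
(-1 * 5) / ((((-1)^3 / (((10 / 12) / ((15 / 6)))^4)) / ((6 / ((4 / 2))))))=5 / 27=0.19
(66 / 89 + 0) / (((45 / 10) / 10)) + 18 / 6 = 1241 / 267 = 4.65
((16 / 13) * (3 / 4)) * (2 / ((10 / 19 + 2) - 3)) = -152 / 39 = -3.90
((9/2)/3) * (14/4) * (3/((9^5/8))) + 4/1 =26258/6561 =4.00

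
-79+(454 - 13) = 362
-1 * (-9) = 9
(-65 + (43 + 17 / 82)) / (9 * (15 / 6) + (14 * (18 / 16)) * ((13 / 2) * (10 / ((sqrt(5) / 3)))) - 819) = -325234 * sqrt(5) / 30421467 - 421732 / 30421467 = -0.04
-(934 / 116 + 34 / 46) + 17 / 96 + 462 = 453.39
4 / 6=2 / 3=0.67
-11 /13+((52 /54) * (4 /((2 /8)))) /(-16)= -635 /351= -1.81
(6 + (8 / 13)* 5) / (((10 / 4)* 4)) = 59 / 65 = 0.91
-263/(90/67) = -17621/90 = -195.79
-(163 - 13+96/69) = -3482/23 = -151.39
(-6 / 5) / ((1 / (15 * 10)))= -180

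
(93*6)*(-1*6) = -3348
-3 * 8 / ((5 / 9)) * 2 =-432 / 5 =-86.40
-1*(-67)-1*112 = -45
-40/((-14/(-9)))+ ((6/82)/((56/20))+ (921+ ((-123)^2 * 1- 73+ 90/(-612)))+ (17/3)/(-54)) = 12607685803/790398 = 15951.06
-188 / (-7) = 188 / 7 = 26.86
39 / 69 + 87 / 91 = 3184 / 2093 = 1.52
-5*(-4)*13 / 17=260 / 17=15.29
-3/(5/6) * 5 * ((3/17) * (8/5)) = -432/85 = -5.08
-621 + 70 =-551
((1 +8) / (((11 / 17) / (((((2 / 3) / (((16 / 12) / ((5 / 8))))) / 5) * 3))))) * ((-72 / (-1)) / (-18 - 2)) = -9.39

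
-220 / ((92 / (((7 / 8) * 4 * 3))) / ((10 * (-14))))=80850 / 23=3515.22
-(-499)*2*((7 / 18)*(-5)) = -17465 / 9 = -1940.56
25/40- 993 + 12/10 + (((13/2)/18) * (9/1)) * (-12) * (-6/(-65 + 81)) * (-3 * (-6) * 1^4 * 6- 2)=22363/40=559.08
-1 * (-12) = 12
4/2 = 2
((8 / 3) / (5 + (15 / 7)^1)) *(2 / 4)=14 / 75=0.19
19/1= 19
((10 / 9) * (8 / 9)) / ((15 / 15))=80 / 81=0.99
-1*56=-56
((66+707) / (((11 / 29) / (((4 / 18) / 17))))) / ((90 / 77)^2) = 12082763 / 619650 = 19.50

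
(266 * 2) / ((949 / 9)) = 4788 / 949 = 5.05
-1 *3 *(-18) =54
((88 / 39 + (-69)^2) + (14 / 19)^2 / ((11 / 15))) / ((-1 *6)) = -737795417 / 929214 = -794.00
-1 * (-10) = 10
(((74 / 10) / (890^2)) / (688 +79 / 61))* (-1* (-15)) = 6771 / 33305428700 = 0.00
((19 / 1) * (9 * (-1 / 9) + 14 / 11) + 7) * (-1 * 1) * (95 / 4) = -6365 / 22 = -289.32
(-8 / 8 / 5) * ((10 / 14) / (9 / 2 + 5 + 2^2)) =-2 / 189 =-0.01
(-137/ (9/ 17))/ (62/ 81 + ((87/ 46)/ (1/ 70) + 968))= -482103/ 2051455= -0.24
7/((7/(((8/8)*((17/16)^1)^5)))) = 1419857/1048576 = 1.35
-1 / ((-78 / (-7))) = -7 / 78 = -0.09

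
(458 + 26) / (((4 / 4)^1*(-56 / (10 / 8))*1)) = -605 / 56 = -10.80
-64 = -64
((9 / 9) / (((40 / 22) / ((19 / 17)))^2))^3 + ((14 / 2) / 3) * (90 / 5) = 64965130119990241 / 1544804416000000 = 42.05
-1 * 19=-19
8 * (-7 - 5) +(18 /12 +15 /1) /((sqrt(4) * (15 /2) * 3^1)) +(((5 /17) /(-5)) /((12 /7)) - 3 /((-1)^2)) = -33547 /340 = -98.67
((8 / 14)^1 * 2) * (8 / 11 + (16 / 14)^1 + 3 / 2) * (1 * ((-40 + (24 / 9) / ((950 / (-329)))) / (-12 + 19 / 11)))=40354672 / 2630075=15.34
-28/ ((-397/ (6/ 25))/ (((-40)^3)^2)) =27525120000/ 397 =69332795.97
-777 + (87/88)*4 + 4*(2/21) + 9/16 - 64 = -3090233/3696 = -836.10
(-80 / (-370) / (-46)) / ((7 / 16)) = -64 / 5957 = -0.01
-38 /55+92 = 5022 /55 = 91.31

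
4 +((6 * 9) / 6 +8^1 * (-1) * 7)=-43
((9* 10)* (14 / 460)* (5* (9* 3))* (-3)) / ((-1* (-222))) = -8505 / 1702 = -5.00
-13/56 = -0.23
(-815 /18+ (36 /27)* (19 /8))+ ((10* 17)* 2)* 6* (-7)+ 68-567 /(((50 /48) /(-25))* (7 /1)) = -110791 /9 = -12310.11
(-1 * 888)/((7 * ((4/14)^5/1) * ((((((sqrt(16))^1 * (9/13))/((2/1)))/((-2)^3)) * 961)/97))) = 112023457/2883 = 38856.56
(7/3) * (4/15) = 28/45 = 0.62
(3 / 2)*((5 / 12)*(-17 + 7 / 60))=-10.55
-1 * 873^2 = -762129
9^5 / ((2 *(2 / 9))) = 531441 / 4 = 132860.25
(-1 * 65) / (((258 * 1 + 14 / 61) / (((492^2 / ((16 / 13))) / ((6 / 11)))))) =-259941435 / 2864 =-90761.67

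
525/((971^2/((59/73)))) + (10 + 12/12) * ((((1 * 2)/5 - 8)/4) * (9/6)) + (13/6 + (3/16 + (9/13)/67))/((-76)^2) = -2605214824612639997/83103229472190720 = -31.35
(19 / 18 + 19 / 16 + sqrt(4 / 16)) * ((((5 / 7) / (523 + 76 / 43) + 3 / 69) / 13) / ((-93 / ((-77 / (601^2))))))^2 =39145299875 / 228293906332804676779075609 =0.00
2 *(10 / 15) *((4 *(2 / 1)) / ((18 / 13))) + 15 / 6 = 551 / 54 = 10.20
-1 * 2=-2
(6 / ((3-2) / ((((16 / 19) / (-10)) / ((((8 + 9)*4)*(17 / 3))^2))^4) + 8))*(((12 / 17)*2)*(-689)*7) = -569586654 / 134758472711611616805388632787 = -0.00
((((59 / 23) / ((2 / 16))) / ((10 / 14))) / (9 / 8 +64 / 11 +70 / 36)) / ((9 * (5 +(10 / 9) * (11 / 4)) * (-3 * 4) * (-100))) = 109032 / 2934383125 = 0.00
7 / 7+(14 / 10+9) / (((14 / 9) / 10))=475 / 7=67.86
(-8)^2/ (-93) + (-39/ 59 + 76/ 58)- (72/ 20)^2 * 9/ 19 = -466938643/ 75583425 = -6.18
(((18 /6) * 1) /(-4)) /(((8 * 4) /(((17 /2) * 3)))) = -153 /256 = -0.60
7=7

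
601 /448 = 1.34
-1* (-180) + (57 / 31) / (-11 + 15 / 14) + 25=882547 / 4309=204.81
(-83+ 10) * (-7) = 511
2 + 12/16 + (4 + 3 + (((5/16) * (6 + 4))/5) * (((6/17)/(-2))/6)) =2647/272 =9.73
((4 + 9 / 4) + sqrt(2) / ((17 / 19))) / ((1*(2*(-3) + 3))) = -2.61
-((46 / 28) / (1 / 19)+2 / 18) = -3947 / 126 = -31.33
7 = 7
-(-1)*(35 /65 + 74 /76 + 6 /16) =1.89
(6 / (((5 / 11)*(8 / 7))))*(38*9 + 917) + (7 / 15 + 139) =176171 / 12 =14680.92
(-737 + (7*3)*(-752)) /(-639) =16529 /639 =25.87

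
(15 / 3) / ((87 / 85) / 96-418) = -13600 / 1136931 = -0.01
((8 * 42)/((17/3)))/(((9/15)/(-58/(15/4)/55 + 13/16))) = 49091/935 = 52.50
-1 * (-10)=10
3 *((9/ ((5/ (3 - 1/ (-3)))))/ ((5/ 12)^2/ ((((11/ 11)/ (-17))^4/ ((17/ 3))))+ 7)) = 7776/ 35499449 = 0.00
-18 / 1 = -18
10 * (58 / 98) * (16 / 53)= 4640 / 2597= 1.79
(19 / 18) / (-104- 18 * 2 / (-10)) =-95 / 9036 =-0.01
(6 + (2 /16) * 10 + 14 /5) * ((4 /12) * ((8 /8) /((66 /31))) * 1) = 2077 /1320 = 1.57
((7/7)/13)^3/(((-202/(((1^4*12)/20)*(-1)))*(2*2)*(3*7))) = 1/62131160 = 0.00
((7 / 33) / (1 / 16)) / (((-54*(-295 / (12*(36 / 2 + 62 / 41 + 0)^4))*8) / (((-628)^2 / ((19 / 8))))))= 7236977950720000000 / 940800390057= 7692362.83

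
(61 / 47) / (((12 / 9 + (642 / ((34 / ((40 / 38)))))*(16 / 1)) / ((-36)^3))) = -189.61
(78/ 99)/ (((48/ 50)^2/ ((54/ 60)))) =1625/ 2112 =0.77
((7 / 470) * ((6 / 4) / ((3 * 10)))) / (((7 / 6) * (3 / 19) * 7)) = 19 / 32900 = 0.00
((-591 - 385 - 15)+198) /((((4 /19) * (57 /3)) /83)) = -65819 /4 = -16454.75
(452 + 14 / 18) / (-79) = -4075 / 711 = -5.73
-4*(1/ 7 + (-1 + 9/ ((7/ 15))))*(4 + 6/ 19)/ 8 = -39.77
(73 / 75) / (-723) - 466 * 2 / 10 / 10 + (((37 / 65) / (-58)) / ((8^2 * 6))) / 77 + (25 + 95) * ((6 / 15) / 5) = 22457736577 / 80593793280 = 0.28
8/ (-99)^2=8/ 9801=0.00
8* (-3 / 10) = -12 / 5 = -2.40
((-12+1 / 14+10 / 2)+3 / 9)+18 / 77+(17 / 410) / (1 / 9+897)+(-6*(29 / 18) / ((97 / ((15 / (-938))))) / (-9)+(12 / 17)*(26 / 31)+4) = -1263975419349473 / 714282982611660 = -1.77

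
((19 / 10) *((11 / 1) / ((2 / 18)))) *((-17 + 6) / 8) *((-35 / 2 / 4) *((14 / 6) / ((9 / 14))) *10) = 3942785 / 96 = 41070.68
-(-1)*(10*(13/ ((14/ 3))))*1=195/ 7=27.86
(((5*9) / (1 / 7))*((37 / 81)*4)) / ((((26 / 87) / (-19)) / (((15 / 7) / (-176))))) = 509675 / 1144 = 445.52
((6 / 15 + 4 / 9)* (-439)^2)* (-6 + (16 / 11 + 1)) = -95204174 / 165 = -576994.99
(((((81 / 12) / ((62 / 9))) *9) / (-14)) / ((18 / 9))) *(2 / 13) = -2187 / 45136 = -0.05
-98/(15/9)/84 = -0.70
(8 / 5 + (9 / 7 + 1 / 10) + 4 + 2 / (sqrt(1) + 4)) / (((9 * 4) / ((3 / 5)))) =0.12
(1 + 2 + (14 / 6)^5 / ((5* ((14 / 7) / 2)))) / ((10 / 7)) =71582 / 6075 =11.78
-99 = -99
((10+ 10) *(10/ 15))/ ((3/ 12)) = 160/ 3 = 53.33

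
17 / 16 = 1.06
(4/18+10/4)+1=67/18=3.72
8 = 8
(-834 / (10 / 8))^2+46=11130046 / 25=445201.84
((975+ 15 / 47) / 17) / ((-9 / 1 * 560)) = -191 / 16779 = -0.01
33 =33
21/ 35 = 3/ 5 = 0.60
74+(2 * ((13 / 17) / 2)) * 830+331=17675 / 17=1039.71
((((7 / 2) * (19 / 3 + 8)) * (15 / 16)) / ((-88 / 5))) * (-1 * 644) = 1211525 / 704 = 1720.92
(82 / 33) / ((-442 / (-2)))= 82 / 7293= 0.01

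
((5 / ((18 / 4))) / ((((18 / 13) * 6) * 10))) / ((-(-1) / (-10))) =-65 / 486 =-0.13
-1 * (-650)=650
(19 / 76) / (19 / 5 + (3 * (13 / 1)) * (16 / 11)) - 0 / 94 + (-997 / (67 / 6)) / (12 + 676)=-9640129 / 76726792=-0.13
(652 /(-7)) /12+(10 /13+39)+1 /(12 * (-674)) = 7852519 /245336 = 32.01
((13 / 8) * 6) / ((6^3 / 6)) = 13 / 48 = 0.27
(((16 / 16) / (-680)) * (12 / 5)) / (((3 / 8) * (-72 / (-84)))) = -14 / 1275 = -0.01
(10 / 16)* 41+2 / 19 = 3911 / 152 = 25.73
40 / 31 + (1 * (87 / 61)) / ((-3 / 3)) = -257 / 1891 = -0.14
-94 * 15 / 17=-1410 / 17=-82.94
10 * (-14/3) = -140/3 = -46.67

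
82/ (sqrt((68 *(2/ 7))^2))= 4.22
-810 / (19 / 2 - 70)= 1620 / 121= 13.39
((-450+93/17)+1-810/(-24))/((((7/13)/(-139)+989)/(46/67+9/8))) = -48891845405/65136803968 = -0.75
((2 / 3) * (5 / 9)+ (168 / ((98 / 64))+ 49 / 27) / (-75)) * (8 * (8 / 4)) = -253264 / 14175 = -17.87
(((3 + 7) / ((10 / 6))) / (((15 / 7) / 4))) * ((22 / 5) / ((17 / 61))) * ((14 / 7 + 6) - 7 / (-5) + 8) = 6538224 / 2125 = 3076.81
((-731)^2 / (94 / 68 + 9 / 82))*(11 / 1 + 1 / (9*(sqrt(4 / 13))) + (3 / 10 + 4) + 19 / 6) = 372449617*sqrt(13) / 18720 + 103168543909 / 15600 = 6685103.57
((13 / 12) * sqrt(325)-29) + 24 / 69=-659 / 23 + 65 * sqrt(13) / 12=-9.12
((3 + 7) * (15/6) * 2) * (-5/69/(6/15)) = -9.06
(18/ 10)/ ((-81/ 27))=-0.60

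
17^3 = 4913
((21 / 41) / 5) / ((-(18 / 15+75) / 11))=-77 / 5207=-0.01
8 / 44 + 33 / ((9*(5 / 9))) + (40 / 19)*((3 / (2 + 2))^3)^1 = 64121 / 8360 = 7.67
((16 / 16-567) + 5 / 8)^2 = 20457529 / 64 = 319648.89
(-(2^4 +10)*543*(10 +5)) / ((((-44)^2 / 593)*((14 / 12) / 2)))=-188369415 / 1694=-111198.00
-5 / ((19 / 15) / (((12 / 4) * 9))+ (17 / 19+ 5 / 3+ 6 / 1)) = -38475 / 66241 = -0.58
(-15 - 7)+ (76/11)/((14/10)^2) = -9958/539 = -18.47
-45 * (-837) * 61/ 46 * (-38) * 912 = -39812206320/ 23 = -1730965492.17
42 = 42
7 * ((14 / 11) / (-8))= -49 / 44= -1.11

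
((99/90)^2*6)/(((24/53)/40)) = 641.30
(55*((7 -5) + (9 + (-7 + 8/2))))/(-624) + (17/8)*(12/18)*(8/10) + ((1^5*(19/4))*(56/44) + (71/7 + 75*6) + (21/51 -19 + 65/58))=449.15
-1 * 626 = -626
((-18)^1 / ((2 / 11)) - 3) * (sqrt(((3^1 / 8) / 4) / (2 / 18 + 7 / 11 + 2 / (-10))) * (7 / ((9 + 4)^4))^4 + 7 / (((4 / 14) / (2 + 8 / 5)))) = -44982 / 5 - 367353 * sqrt(89430) / 721311604354566947644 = -8996.40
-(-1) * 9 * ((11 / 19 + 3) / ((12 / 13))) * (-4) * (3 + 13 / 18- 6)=18122 / 57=317.93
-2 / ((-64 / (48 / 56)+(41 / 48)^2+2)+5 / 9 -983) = 1536 / 809765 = 0.00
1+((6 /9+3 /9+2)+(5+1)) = 10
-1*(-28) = 28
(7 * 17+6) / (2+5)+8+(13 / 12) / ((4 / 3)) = 26.67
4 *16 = 64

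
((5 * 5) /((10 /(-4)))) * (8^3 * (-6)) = 30720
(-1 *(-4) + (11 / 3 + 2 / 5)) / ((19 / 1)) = 121 / 285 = 0.42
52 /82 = 26 /41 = 0.63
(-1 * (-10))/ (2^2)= 5/ 2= 2.50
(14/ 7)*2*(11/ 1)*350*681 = 10487400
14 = 14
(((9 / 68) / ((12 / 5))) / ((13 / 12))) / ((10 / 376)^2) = 79524 / 1105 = 71.97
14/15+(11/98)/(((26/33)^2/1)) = 1107157/993720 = 1.11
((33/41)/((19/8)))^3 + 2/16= 619927091/3781833112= 0.16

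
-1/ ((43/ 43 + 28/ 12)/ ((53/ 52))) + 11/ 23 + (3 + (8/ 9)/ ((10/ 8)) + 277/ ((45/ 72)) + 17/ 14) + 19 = 352099613/ 753480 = 467.30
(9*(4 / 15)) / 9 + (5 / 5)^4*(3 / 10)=17 / 30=0.57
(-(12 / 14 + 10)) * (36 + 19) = -4180 / 7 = -597.14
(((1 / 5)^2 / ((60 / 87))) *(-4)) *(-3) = 87 / 125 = 0.70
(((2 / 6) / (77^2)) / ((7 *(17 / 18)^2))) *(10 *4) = 4320 / 11994367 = 0.00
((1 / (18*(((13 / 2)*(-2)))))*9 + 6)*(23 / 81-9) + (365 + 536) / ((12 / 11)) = 3259901 / 4212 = 773.96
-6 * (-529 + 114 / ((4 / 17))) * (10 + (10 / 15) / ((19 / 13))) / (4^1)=13261 / 19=697.95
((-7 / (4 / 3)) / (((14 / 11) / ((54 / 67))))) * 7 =-6237 / 268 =-23.27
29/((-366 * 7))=-0.01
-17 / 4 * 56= -238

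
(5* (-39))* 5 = -975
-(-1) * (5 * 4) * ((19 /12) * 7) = 665 /3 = 221.67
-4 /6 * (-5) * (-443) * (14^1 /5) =-12404 /3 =-4134.67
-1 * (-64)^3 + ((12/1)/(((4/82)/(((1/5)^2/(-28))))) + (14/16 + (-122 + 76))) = 366937933/1400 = 262098.52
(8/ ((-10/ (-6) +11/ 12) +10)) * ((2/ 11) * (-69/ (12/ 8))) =-8832/ 1661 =-5.32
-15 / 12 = -5 / 4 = -1.25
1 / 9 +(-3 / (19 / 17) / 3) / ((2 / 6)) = -440 / 171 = -2.57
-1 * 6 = -6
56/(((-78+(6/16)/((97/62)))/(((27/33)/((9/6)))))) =-43456/110627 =-0.39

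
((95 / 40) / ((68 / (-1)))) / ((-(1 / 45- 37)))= -855 / 905216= -0.00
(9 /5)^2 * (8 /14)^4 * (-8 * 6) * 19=-18911232 /60025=-315.06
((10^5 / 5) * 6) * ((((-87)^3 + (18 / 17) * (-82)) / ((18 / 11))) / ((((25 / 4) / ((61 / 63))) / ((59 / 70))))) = -15759627125440 / 2499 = -6306373399.54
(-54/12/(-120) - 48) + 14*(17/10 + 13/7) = 147/80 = 1.84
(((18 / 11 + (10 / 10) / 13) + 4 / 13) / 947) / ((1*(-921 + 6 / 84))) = -4046 / 1745982953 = -0.00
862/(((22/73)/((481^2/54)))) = 7279311143/594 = 12254732.56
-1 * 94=-94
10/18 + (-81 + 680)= 5396/9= 599.56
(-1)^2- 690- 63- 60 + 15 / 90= -4871 / 6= -811.83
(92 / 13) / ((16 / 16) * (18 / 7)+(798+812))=161 / 36686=0.00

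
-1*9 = -9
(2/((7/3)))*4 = 24/7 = 3.43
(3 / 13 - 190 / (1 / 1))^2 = 6086089 / 169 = 36012.36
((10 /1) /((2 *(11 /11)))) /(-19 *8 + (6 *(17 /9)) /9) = -27 /814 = -0.03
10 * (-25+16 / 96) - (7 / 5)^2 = -18772 / 75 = -250.29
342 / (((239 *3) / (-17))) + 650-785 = -34203 / 239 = -143.11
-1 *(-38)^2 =-1444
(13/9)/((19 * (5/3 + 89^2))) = 0.00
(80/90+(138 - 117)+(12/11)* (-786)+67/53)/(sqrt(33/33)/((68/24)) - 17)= 74418860/1484901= 50.12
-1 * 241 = -241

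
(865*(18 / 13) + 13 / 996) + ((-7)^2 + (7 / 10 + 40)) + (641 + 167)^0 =83411363 / 64740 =1288.41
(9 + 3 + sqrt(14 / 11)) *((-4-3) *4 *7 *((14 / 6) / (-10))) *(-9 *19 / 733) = -140.06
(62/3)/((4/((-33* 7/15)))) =-2387/30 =-79.57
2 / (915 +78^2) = 2 / 6999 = 0.00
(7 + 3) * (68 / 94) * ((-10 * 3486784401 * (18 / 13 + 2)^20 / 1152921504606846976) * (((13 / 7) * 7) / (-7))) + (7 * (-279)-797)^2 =477751552035587915226762503947280425 / 63041932562729765491537739776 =7578313.87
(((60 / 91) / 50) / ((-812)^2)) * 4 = 3 / 37500190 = 0.00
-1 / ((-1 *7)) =1 / 7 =0.14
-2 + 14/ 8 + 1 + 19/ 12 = 7/ 3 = 2.33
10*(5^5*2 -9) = 62410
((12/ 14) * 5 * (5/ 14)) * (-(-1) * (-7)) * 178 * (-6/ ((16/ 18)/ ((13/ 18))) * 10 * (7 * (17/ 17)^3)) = 1301625/ 2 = 650812.50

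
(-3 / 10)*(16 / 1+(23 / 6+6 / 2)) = -137 / 20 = -6.85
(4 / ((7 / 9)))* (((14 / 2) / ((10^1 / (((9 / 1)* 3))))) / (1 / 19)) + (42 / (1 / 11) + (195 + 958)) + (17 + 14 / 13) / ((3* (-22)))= 14849947 / 4290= 3461.53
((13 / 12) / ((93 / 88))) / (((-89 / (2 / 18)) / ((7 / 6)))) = -1001 / 670437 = -0.00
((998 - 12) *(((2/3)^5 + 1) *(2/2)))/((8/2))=135575/486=278.96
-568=-568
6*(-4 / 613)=-0.04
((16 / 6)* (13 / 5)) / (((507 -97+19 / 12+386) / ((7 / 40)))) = 364 / 239275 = 0.00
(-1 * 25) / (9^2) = -25 / 81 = -0.31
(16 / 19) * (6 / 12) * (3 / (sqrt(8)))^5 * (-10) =-1215 * sqrt(2) / 304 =-5.65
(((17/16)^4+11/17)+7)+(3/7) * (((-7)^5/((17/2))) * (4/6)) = -556.02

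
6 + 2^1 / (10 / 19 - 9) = 928 / 161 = 5.76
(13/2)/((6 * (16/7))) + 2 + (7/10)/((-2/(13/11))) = 2.06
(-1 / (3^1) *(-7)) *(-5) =-11.67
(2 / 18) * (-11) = -11 / 9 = -1.22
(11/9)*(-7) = -77/9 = -8.56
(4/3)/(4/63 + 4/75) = 525/46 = 11.41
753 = 753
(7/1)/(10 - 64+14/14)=-7/53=-0.13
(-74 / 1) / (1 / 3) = -222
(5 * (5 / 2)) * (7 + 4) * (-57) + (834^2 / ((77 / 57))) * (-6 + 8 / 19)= -443580591 / 154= -2880393.45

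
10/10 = 1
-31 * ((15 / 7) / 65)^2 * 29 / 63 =-899 / 57967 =-0.02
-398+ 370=-28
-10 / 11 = -0.91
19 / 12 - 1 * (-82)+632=8587 / 12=715.58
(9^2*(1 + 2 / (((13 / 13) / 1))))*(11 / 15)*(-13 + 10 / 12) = -21681 / 10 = -2168.10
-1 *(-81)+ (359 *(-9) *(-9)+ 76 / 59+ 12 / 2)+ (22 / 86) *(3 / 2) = 29167.67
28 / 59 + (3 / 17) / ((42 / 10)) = 3627 / 7021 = 0.52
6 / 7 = 0.86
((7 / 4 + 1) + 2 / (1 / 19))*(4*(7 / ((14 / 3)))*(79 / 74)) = 38631 / 148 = 261.02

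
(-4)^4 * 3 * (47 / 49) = 36096 / 49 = 736.65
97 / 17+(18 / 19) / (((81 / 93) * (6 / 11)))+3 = 31105 / 2907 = 10.70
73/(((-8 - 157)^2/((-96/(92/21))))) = -0.06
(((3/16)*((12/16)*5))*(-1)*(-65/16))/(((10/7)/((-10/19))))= -20475/19456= -1.05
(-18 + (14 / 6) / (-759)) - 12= -68317 / 2277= -30.00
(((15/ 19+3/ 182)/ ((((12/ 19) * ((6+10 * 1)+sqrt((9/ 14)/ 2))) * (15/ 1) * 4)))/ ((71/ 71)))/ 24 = 929/ 16752060 -929 * sqrt(7)/ 1250820480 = 0.00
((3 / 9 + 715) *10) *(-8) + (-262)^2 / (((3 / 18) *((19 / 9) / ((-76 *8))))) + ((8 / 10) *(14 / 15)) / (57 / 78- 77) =-17649799376656 / 148725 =-118674058.68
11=11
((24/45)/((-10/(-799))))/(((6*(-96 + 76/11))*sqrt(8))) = -0.03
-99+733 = 634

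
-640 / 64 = -10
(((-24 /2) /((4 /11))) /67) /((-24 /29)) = 0.60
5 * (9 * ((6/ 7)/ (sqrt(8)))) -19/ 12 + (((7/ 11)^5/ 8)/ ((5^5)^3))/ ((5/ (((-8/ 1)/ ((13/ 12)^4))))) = -13335536897129426260049/ 8422444356079101562500 + 135 * sqrt(2)/ 14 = 12.05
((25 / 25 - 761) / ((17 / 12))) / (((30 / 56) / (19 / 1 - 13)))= -102144 / 17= -6008.47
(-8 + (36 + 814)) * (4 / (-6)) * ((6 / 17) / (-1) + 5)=-133036 / 51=-2608.55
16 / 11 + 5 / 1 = 71 / 11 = 6.45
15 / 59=0.25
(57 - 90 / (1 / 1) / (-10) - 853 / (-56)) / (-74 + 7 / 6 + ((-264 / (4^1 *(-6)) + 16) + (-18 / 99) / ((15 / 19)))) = -250195 / 141876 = -1.76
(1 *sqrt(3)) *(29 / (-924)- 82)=-75797 *sqrt(3) / 924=-142.08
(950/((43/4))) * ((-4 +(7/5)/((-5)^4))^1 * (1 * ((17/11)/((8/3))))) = -12105717/59125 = -204.75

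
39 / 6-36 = -59 / 2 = -29.50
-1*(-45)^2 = -2025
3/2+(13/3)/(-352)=1571/1056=1.49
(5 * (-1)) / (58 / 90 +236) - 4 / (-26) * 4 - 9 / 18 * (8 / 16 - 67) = 18741189 / 553748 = 33.84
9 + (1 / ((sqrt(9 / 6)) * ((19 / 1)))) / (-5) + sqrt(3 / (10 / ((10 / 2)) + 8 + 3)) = -sqrt(6) / 285 + sqrt(39) / 13 + 9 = 9.47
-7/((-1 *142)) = 7/142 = 0.05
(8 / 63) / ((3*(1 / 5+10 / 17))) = 680 / 12663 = 0.05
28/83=0.34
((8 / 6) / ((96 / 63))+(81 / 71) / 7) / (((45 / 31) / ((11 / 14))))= 1407307 / 2504880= 0.56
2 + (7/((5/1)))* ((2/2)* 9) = 73/5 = 14.60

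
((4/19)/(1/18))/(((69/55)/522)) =689040/437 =1576.75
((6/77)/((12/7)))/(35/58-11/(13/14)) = -377/93247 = -0.00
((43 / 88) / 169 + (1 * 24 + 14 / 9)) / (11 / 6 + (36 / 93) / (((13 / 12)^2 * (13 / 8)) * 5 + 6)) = 172542303839 / 12544844988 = 13.75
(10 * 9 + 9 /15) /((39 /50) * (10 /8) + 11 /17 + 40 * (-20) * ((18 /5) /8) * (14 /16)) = -61608 /213097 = -0.29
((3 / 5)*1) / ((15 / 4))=4 / 25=0.16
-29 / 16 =-1.81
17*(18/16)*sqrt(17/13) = 153*sqrt(221)/104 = 21.87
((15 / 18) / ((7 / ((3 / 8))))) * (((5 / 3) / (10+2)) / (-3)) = -25 / 12096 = -0.00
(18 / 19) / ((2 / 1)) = 9 / 19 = 0.47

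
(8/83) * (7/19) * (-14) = -784/1577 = -0.50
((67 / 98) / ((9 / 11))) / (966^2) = 737 / 823043592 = 0.00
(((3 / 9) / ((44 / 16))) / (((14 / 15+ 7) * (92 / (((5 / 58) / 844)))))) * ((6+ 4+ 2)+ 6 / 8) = 75 / 346775968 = 0.00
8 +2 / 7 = 58 / 7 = 8.29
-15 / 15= -1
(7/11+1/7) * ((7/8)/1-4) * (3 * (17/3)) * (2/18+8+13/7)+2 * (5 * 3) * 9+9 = -216107/1617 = -133.65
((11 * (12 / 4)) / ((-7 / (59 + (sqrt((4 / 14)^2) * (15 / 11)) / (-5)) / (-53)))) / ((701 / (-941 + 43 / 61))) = -19747.67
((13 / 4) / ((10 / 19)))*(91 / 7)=3211 / 40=80.28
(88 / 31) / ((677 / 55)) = 0.23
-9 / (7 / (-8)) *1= 72 / 7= 10.29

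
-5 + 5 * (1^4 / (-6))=-5.83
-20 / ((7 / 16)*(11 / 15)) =-4800 / 77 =-62.34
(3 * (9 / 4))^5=14348907 / 1024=14012.60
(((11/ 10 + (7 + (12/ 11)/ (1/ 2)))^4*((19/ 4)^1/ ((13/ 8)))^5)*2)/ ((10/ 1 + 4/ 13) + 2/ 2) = 421829.47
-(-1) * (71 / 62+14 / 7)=195 / 62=3.15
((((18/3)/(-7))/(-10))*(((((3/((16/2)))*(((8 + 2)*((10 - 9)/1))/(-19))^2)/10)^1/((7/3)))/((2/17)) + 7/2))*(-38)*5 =-214563/3724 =-57.62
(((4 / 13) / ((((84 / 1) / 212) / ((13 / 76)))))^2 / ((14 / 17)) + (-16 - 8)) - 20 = -98020063 / 2228814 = -43.98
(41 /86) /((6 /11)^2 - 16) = -0.03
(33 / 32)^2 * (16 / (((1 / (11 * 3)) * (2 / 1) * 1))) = 35937 / 128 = 280.76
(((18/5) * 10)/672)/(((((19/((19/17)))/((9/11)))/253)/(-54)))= -16767/476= -35.22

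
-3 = -3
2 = 2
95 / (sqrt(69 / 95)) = 95 * sqrt(6555) / 69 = 111.47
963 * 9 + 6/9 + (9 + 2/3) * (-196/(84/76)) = 62581/9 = 6953.44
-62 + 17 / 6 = -355 / 6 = -59.17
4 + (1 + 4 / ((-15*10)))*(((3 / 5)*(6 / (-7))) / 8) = 13781 / 3500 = 3.94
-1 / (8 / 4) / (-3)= 1 / 6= 0.17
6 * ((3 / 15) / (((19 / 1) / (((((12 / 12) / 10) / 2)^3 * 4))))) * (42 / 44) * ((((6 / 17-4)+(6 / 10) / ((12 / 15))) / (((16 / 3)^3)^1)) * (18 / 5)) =-3015873 / 1455308800000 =-0.00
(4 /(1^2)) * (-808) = -3232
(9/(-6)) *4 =-6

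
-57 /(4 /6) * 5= -427.50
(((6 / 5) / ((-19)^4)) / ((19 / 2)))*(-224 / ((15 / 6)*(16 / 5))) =-336 / 12380495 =-0.00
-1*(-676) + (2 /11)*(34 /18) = 66958 /99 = 676.34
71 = 71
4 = 4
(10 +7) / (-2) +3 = -11 / 2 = -5.50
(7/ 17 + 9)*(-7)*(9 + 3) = -13440/ 17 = -790.59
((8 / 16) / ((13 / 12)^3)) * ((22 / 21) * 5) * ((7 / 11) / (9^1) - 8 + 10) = 65600 / 15379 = 4.27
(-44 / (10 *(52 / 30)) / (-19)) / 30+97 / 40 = 24003 / 9880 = 2.43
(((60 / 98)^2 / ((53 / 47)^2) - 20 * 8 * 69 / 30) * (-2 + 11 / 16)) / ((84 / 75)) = 46499145225 / 107910544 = 430.90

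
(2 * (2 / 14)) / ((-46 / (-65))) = 65 / 161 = 0.40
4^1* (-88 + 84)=-16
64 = 64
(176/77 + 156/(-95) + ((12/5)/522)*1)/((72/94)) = 881297/1041390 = 0.85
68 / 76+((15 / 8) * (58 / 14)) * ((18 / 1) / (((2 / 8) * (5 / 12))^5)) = 947679732359 / 83125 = 11400658.43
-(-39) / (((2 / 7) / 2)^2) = 1911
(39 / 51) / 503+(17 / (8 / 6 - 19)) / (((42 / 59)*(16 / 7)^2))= -59683803 / 232039936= -0.26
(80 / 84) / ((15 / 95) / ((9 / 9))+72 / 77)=4180 / 4797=0.87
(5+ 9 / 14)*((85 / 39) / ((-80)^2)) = 1343 / 698880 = 0.00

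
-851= -851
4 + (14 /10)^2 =149 /25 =5.96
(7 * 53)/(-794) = -371/794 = -0.47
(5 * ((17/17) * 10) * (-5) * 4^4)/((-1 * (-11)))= -64000/11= -5818.18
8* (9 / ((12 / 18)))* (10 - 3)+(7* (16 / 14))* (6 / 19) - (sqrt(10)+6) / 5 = 71946 / 95 - sqrt(10) / 5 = 756.69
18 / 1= 18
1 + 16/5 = 21/5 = 4.20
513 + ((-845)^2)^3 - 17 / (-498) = 181288224859305536741 / 498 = 364032580038766138.03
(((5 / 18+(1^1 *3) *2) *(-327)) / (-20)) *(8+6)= 86219 / 60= 1436.98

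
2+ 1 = 3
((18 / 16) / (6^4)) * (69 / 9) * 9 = 23 / 384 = 0.06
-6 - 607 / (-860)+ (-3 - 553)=-482713 / 860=-561.29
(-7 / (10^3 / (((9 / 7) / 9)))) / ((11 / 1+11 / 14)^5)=-67228 / 15287262890625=-0.00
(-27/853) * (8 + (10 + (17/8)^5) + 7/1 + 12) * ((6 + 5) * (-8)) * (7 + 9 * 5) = 10163206053/873472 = 11635.41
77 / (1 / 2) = 154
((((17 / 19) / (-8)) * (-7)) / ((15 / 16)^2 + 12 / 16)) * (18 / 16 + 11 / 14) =0.92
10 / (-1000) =-1 / 100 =-0.01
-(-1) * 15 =15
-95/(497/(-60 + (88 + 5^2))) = -5035/497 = -10.13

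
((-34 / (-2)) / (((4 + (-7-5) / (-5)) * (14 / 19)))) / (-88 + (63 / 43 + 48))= -69445 / 742336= -0.09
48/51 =16/17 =0.94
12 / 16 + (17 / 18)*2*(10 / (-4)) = -143 / 36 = -3.97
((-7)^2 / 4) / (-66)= -49 / 264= -0.19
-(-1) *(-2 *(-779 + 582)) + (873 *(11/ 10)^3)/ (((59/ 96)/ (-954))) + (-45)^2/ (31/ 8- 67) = -1343247809074/ 744875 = -1803319.76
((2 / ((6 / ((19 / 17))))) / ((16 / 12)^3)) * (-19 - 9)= -1197 / 272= -4.40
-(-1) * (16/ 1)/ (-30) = -8/ 15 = -0.53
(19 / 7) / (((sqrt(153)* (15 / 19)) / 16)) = 5776* sqrt(17) / 5355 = 4.45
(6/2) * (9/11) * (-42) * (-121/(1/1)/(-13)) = -12474/13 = -959.54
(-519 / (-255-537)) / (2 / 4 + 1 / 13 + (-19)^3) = -2249 / 23538108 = -0.00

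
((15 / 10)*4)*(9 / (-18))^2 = 3 / 2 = 1.50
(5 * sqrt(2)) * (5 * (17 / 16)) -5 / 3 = -5 / 3 + 425 * sqrt(2) / 16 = 35.90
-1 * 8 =-8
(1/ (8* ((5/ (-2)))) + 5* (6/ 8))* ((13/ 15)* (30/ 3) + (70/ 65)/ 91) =32.11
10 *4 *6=240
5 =5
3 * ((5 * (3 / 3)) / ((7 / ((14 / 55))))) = 6 / 11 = 0.55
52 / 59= 0.88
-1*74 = -74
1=1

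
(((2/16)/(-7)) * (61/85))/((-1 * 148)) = 61/704480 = 0.00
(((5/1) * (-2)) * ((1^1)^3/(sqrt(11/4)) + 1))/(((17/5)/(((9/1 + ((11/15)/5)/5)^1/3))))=-14.19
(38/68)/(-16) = -0.03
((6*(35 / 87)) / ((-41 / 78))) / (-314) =2730 / 186673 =0.01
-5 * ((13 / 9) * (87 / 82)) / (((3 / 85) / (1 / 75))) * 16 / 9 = -5.15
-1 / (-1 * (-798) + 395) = -1 / 1193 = -0.00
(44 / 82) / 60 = 11 / 1230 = 0.01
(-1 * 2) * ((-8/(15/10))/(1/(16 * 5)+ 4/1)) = 2560/963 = 2.66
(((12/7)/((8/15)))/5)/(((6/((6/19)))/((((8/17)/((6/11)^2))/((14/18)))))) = 0.07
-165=-165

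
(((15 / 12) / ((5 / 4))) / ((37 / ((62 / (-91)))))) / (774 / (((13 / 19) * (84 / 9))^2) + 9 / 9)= -45136 / 48973607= -0.00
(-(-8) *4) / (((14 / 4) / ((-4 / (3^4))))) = -256 / 567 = -0.45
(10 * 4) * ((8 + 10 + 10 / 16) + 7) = 1025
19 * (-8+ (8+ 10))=190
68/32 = 17/8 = 2.12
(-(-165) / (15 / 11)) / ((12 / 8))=242 / 3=80.67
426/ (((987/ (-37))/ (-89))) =467606/ 329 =1421.29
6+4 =10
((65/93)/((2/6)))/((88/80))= 650/341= 1.91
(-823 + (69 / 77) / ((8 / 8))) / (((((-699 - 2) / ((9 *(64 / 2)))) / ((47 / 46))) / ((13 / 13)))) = 428427936 / 1241471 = 345.10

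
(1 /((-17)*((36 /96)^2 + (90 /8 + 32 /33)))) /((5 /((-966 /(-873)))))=-9856 /9358075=-0.00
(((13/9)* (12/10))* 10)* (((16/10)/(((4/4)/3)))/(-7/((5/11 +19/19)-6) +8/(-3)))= -960/13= -73.85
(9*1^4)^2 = 81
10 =10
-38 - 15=-53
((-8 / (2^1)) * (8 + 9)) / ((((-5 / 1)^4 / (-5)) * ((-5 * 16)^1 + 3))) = -68 / 9625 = -0.01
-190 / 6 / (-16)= 95 / 48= 1.98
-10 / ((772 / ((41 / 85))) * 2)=-41 / 13124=-0.00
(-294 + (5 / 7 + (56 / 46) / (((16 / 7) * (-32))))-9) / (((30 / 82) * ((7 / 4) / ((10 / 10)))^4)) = -510847454 / 5798415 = -88.10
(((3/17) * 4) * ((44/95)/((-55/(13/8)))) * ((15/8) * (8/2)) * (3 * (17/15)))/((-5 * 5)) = 117/11875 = 0.01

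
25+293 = 318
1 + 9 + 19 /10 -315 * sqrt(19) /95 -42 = -301 /10 -63 * sqrt(19) /19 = -44.55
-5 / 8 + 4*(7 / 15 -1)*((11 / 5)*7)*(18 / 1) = -118397 / 200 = -591.98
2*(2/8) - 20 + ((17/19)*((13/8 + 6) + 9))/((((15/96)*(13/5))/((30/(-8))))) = -156.81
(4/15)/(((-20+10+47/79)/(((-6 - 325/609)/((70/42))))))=1257364/11312175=0.11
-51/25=-2.04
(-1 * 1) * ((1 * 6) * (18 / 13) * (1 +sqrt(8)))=-216 * sqrt(2) / 13 - 108 / 13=-31.81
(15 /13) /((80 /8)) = 3 /26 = 0.12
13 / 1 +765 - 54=724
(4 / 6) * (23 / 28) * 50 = 575 / 21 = 27.38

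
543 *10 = 5430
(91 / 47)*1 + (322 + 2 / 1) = 15319 / 47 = 325.94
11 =11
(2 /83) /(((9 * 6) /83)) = 1 /27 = 0.04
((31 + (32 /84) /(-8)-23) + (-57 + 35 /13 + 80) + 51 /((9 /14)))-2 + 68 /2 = 13193 /91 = 144.98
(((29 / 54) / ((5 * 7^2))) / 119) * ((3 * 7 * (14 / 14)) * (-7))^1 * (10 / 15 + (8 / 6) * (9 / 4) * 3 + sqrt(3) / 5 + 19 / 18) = -5597 / 192780- 29 * sqrt(3) / 53550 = -0.03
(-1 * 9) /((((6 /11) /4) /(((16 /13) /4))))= -264 /13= -20.31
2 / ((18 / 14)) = 14 / 9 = 1.56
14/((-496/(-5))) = 35/248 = 0.14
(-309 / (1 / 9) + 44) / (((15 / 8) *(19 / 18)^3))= -42565824 / 34295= -1241.17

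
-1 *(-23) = 23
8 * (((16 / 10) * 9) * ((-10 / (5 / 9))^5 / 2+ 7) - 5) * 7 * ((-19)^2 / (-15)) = 1375172557304 / 75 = 18335634097.39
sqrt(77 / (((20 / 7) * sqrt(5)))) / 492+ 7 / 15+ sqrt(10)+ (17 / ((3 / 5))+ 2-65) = -171 / 5+ 7 * sqrt(11) * 5^(1 / 4) / 4920+ sqrt(10) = -31.03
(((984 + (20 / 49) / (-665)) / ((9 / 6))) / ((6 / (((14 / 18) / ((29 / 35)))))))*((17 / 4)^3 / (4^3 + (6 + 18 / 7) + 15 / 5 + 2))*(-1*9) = -39382141265 / 43083792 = -914.08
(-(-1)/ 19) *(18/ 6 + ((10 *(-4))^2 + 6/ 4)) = 3209/ 38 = 84.45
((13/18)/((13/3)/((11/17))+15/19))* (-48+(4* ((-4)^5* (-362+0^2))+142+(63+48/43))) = 57749957265/403684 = 143057.34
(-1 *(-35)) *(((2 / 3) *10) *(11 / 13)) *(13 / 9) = 7700 / 27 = 285.19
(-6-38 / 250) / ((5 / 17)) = -13073 / 625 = -20.92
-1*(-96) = 96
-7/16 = -0.44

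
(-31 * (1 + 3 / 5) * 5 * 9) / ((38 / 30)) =-33480 / 19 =-1762.11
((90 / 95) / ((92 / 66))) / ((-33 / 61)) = -549 / 437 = -1.26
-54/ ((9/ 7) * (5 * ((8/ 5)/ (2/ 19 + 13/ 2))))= -34.68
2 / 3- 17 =-16.33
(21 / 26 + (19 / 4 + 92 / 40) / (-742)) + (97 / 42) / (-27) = 11136287 / 15626520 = 0.71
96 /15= 32 /5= 6.40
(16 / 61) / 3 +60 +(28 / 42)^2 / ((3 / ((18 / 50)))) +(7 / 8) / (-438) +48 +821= 4964945917 / 5343600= 929.14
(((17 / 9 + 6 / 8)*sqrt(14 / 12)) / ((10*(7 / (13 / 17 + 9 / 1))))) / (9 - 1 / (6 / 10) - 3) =1577*sqrt(42) / 111384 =0.09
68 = 68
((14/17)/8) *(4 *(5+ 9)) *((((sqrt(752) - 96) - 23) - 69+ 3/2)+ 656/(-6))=-1547.31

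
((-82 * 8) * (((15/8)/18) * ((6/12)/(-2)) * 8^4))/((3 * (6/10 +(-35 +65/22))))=-23091200/31131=-741.74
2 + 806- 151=657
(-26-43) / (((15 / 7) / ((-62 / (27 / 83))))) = 828506 / 135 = 6137.08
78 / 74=39 / 37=1.05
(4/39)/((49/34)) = 136/1911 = 0.07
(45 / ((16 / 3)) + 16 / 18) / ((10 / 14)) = 9401 / 720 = 13.06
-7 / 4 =-1.75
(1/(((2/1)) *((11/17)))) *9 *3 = 459/22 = 20.86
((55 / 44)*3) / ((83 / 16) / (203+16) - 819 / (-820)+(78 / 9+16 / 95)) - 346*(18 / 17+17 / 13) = -4866836443418 / 5946522361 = -818.43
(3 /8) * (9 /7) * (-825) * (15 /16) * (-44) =3675375 /224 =16407.92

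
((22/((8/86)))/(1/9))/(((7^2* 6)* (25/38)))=26961/2450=11.00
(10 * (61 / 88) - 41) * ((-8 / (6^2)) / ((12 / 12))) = 1499 / 198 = 7.57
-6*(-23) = 138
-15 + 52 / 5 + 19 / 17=-296 / 85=-3.48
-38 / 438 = -19 / 219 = -0.09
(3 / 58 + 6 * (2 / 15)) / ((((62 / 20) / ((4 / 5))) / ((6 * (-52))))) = -308256 / 4495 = -68.58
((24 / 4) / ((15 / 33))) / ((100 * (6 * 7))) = 11 / 3500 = 0.00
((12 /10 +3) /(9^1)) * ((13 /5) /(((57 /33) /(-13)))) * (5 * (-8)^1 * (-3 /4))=-26026 /95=-273.96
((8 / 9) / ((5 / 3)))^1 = 8 / 15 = 0.53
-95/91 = -1.04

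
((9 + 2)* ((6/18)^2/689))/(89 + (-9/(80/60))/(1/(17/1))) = -44/638703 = -0.00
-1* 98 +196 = 98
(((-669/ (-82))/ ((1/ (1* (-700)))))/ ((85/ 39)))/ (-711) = 202930/ 55063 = 3.69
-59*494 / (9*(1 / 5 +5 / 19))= -1384435 / 198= -6992.10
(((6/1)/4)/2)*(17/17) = 3/4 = 0.75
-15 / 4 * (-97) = 1455 / 4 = 363.75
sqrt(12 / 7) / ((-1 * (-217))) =2 * sqrt(21) / 1519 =0.01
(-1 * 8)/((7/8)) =-64/7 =-9.14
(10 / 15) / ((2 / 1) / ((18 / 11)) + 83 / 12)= 24 / 293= 0.08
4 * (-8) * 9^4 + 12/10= -1049754/5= -209950.80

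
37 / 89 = 0.42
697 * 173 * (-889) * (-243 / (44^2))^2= -6329846659941 / 3748096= -1688816.58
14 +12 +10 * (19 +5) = 266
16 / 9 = 1.78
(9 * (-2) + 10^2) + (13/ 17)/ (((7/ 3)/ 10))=10148/ 119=85.28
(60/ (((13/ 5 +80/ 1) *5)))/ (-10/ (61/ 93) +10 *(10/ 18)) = -1647/ 109858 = -0.01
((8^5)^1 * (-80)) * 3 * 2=-15728640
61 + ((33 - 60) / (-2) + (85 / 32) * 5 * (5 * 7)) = 17259 / 32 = 539.34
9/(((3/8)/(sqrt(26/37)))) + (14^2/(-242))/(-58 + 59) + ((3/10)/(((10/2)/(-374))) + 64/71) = -4799901/214775 + 24 * sqrt(962)/37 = -2.23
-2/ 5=-0.40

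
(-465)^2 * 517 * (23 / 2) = 2571131475 / 2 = 1285565737.50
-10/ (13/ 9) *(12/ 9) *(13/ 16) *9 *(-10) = 675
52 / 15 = 3.47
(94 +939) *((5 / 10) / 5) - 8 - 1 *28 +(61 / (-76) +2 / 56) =88489 / 1330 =66.53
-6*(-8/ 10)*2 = 48/ 5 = 9.60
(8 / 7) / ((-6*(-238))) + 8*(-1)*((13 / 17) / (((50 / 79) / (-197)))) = 1904.18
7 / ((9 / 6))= 14 / 3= 4.67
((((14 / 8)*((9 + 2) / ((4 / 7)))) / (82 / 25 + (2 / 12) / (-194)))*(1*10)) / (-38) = -19606125 / 7252148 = -2.70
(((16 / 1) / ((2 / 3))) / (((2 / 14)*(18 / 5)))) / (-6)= -70 / 9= -7.78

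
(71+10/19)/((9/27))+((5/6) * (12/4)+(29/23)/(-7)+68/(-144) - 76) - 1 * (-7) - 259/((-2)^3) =39600943/220248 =179.80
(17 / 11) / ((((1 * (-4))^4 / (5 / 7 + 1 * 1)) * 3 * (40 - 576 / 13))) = -0.00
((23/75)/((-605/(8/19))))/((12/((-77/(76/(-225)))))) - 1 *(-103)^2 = -421283551/39710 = -10609.00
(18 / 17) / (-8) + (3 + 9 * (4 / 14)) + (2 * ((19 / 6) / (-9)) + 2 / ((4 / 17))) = 170101 / 12852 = 13.24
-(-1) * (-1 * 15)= -15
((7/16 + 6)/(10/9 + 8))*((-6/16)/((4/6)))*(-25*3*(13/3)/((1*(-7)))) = -2711475/146944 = -18.45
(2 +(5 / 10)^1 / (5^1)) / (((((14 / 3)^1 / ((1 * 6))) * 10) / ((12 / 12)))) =27 / 100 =0.27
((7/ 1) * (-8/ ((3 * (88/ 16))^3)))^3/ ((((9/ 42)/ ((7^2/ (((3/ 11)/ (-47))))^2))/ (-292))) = 1949542939061387264/ 10356281643411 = 188247.39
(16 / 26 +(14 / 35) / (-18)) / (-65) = -347 / 38025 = -0.01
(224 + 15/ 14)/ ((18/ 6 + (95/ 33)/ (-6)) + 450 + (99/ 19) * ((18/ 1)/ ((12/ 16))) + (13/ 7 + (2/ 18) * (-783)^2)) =5927031/ 1809157123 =0.00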